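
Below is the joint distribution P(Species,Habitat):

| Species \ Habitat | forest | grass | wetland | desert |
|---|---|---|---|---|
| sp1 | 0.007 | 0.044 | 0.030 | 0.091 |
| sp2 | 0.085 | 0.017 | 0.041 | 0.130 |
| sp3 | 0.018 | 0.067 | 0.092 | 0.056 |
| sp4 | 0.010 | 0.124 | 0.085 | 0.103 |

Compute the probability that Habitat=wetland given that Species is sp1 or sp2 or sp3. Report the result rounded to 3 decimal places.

0.240

P(Species=sp1) = 0.007 + 0.044 + 0.030 + 0.091 = 0.172.
P(Species=sp2) = 0.085 + 0.017 + 0.041 + 0.130 = 0.273.
P(Species=sp3) = 0.018 + 0.067 + 0.092 + 0.056 = 0.233.
P(Species ∈ {sp1, sp2, sp3}) = 0.172 + 0.273 + 0.233 = 0.678; P(Habitat=wetland, Species ∈ {sp1, sp2, sp3}) = 0.030 + 0.041 + 0.092 = 0.163.
P(Habitat=wetland | Species ∈ {sp1, sp2, sp3}) = 0.163/0.678 = 0.240.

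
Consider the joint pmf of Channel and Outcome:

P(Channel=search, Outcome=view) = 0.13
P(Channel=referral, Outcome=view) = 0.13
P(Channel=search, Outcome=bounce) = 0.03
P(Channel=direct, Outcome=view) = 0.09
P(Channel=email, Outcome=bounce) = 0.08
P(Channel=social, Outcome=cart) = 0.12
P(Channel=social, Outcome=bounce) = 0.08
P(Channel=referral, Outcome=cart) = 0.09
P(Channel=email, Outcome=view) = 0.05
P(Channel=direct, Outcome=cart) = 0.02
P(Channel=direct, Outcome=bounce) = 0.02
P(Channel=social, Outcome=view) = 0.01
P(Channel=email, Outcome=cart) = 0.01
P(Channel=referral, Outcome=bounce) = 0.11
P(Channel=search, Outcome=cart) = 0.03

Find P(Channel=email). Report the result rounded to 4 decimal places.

P(Channel=email) = 0.08 + 0.05 + 0.01 = 0.14.

0.1400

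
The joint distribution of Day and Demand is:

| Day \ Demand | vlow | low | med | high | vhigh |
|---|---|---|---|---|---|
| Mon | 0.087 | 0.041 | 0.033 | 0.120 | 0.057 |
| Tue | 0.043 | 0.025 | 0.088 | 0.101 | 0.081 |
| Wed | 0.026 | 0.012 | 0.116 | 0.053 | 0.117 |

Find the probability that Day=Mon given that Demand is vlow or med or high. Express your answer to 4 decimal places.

0.3598

P(Demand=vlow) = 0.087 + 0.043 + 0.026 = 0.156.
P(Demand=med) = 0.033 + 0.088 + 0.116 = 0.237.
P(Demand=high) = 0.120 + 0.101 + 0.053 = 0.274.
P(Demand ∈ {vlow, med, high}) = 0.156 + 0.237 + 0.274 = 0.667; P(Day=Mon, Demand ∈ {vlow, med, high}) = 0.087 + 0.033 + 0.120 = 0.240.
P(Day=Mon | Demand ∈ {vlow, med, high}) = 0.240/0.667 = 0.3598.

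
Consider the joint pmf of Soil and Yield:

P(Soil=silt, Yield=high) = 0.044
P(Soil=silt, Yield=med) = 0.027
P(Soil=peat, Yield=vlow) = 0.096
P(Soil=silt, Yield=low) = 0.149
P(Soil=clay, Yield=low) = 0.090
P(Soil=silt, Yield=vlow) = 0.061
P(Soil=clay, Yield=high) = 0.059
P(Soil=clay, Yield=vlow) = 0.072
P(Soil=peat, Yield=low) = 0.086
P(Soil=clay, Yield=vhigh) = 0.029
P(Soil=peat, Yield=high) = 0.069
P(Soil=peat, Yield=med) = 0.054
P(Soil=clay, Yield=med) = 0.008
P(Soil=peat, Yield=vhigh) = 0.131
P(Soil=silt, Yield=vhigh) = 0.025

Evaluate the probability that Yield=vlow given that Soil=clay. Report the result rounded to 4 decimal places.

0.2791

P(Soil=clay) = 0.072 + 0.090 + 0.008 + 0.059 + 0.029 = 0.258.
P(Yield=vlow | Soil=clay) = 0.072/0.258 = 0.2791.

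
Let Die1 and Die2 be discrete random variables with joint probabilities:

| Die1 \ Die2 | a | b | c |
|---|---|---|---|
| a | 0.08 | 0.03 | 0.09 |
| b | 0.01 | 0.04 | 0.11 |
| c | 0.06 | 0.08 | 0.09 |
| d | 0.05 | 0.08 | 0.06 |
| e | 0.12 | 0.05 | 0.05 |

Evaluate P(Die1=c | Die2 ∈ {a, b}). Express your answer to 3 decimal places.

0.233

P(Die2=a) = 0.08 + 0.01 + 0.06 + 0.05 + 0.12 = 0.32.
P(Die2=b) = 0.03 + 0.04 + 0.08 + 0.08 + 0.05 = 0.28.
P(Die2 ∈ {a, b}) = 0.32 + 0.28 = 0.60; P(Die1=c, Die2 ∈ {a, b}) = 0.06 + 0.08 = 0.14.
P(Die1=c | Die2 ∈ {a, b}) = 0.14/0.60 = 0.233.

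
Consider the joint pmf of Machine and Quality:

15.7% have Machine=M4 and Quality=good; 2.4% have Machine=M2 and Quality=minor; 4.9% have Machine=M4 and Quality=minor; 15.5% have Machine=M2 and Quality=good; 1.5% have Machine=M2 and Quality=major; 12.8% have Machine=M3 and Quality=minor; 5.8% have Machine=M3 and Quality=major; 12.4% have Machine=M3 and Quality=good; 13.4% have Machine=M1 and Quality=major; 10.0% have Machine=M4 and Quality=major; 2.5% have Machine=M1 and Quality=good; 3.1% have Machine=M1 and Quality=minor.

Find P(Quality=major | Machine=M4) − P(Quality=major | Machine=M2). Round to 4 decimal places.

P(Machine=M4) = 0.157 + 0.049 + 0.100 = 0.306; P(Quality=major | Machine=M4) = 0.100/0.306 = 0.32680.
P(Machine=M2) = 0.155 + 0.024 + 0.015 = 0.194; P(Quality=major | Machine=M2) = 0.015/0.194 = 0.07732.
Difference = 0.2495.

0.2495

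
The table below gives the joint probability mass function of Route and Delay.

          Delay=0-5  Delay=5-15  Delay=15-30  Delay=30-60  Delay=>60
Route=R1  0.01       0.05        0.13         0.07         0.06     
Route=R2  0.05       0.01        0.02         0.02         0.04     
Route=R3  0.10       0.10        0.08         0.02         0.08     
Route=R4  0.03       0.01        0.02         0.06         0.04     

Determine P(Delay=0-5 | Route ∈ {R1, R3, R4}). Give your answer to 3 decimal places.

0.163

P(Route=R1) = 0.01 + 0.05 + 0.13 + 0.07 + 0.06 = 0.32.
P(Route=R3) = 0.10 + 0.10 + 0.08 + 0.02 + 0.08 = 0.38.
P(Route=R4) = 0.03 + 0.01 + 0.02 + 0.06 + 0.04 = 0.16.
P(Route ∈ {R1, R3, R4}) = 0.32 + 0.38 + 0.16 = 0.86; P(Delay=0-5, Route ∈ {R1, R3, R4}) = 0.01 + 0.10 + 0.03 = 0.14.
P(Delay=0-5 | Route ∈ {R1, R3, R4}) = 0.14/0.86 = 0.163.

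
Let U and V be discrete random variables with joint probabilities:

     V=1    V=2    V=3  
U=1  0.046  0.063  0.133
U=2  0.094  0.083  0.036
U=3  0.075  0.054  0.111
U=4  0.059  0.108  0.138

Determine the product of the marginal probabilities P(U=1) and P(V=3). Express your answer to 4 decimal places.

0.1012

P(U=1) = 0.046 + 0.063 + 0.133 = 0.242.
P(V=3) = 0.133 + 0.036 + 0.111 + 0.138 = 0.418.
Product: 0.242 × 0.418 = 0.1012.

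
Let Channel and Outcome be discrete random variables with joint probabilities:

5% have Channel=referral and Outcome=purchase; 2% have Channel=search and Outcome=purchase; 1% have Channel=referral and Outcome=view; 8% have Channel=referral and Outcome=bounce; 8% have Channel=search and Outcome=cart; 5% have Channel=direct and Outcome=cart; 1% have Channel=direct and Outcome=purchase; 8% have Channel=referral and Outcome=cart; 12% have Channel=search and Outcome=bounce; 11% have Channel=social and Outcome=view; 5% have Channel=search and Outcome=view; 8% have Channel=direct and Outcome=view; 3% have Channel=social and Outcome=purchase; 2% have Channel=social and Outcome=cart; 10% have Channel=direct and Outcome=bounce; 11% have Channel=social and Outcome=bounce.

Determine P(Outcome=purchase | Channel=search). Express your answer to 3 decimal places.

0.074

P(Channel=search) = 0.12 + 0.05 + 0.08 + 0.02 = 0.27.
P(Outcome=purchase | Channel=search) = 0.02/0.27 = 0.074.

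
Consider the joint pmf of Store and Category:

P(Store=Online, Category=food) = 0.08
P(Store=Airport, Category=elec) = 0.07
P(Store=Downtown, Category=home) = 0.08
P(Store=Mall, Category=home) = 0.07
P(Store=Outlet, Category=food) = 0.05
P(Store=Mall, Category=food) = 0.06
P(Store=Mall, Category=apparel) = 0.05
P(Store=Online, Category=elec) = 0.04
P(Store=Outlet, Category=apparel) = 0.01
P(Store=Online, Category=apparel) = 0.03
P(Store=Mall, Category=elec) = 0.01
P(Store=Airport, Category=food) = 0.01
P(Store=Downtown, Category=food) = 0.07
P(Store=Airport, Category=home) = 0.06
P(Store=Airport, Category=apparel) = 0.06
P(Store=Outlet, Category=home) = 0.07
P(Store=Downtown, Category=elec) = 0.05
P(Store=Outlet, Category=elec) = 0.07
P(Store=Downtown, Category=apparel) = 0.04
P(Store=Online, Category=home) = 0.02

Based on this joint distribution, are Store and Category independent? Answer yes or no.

P(Store=Airport) = 0.20 and P(Category=food) = 0.27, so their product is 0.0540, but P(Store=Airport, Category=food) = 0.01. Since these differ, Store and Category are not independent.

no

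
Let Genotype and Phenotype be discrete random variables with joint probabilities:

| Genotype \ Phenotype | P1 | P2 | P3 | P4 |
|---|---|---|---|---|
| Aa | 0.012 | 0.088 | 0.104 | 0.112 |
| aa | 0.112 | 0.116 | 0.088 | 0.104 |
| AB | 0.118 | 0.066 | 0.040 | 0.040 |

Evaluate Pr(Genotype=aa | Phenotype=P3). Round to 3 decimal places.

0.379

P(Phenotype=P3) = 0.104 + 0.088 + 0.040 = 0.232.
P(Genotype=aa | Phenotype=P3) = 0.088/0.232 = 0.379.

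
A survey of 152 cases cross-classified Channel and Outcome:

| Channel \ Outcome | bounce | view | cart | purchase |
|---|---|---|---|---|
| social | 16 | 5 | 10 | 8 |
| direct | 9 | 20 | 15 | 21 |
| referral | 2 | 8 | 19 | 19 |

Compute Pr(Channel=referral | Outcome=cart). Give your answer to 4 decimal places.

Total with Outcome=cart: 10 + 15 + 19 = 44.
P(Channel=referral | Outcome=cart) = 19/44 = 0.4318.

0.4318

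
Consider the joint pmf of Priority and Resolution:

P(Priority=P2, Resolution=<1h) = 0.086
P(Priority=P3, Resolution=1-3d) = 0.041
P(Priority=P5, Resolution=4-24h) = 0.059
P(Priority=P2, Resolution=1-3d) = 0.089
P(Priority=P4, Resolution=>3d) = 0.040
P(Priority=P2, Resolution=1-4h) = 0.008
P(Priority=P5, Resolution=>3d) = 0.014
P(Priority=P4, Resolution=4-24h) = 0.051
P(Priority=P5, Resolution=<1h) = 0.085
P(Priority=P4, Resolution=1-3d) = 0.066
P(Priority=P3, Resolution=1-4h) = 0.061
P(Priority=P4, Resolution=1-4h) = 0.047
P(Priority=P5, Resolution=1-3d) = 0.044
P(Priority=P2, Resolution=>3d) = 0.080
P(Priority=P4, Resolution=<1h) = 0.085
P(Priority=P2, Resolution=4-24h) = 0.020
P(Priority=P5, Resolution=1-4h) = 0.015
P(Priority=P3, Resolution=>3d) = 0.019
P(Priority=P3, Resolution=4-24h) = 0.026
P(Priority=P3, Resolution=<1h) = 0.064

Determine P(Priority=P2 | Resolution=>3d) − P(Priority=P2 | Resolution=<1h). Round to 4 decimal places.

P(Resolution=>3d) = 0.080 + 0.019 + 0.040 + 0.014 = 0.153; P(Priority=P2 | Resolution=>3d) = 0.080/0.153 = 0.52288.
P(Resolution=<1h) = 0.086 + 0.064 + 0.085 + 0.085 = 0.320; P(Priority=P2 | Resolution=<1h) = 0.086/0.320 = 0.26875.
Difference = 0.2541.

0.2541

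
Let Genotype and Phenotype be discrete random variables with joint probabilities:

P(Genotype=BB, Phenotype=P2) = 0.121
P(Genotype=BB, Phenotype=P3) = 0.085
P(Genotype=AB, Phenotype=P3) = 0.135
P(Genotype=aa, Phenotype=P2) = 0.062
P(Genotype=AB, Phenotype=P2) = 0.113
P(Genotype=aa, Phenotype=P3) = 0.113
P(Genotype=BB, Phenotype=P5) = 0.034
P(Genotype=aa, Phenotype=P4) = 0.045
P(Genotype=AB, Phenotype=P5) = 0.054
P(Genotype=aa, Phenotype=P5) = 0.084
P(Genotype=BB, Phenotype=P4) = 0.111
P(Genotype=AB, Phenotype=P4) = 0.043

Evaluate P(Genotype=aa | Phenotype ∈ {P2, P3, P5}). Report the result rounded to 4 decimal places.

0.3233

P(Phenotype=P2) = 0.062 + 0.113 + 0.121 = 0.296.
P(Phenotype=P3) = 0.113 + 0.135 + 0.085 = 0.333.
P(Phenotype=P5) = 0.084 + 0.054 + 0.034 = 0.172.
P(Phenotype ∈ {P2, P3, P5}) = 0.296 + 0.333 + 0.172 = 0.801; P(Genotype=aa, Phenotype ∈ {P2, P3, P5}) = 0.062 + 0.113 + 0.084 = 0.259.
P(Genotype=aa | Phenotype ∈ {P2, P3, P5}) = 0.259/0.801 = 0.3233.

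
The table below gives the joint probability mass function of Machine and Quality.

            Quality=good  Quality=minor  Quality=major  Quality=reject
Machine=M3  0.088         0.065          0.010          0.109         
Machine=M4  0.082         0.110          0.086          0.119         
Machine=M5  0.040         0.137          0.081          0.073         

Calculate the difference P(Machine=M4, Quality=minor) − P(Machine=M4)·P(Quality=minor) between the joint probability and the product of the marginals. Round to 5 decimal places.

-0.01386

P(Machine=M4) = 0.082 + 0.110 + 0.086 + 0.119 = 0.397.
P(Quality=minor) = 0.065 + 0.110 + 0.137 = 0.312.
P(Machine=M4, Quality=minor) − P(Machine=M4)P(Quality=minor) = 0.110 − 0.397×0.312 = -0.01386.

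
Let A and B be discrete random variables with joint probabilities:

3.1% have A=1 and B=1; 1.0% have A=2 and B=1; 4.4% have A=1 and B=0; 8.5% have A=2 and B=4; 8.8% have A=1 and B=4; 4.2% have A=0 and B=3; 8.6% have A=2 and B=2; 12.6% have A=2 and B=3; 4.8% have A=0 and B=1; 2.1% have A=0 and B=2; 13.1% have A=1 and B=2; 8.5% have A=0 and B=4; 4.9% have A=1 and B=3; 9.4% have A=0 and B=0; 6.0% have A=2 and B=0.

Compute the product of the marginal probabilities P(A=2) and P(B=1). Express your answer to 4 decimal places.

0.0327

P(A=2) = 0.060 + 0.010 + 0.086 + 0.126 + 0.085 = 0.367.
P(B=1) = 0.048 + 0.031 + 0.010 = 0.089.
Product: 0.367 × 0.089 = 0.0327.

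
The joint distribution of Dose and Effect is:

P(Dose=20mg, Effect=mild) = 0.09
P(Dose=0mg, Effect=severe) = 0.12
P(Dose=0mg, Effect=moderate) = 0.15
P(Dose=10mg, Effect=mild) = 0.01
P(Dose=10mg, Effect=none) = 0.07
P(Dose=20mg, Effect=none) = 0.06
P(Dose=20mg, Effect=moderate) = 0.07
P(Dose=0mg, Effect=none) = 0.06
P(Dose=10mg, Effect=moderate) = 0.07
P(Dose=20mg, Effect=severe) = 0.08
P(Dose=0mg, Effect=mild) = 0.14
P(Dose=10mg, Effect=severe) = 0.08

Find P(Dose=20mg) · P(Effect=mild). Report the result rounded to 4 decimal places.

0.0720

P(Dose=20mg) = 0.06 + 0.09 + 0.07 + 0.08 = 0.30.
P(Effect=mild) = 0.14 + 0.01 + 0.09 = 0.24.
Product: 0.30 × 0.24 = 0.0720.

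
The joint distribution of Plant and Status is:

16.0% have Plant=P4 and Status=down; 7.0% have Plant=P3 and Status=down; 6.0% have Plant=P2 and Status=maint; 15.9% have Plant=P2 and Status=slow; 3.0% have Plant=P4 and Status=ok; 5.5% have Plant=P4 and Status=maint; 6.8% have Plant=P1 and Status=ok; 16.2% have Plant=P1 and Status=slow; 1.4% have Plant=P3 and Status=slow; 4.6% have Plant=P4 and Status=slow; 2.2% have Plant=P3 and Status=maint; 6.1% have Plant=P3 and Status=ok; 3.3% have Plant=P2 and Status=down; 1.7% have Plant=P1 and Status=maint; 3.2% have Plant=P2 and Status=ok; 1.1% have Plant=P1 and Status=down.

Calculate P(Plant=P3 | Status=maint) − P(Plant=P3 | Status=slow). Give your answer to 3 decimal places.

P(Status=maint) = 0.017 + 0.060 + 0.022 + 0.055 = 0.154; P(Plant=P3 | Status=maint) = 0.022/0.154 = 0.1429.
P(Status=slow) = 0.162 + 0.159 + 0.014 + 0.046 = 0.381; P(Plant=P3 | Status=slow) = 0.014/0.381 = 0.0367.
Difference = 0.106.

0.106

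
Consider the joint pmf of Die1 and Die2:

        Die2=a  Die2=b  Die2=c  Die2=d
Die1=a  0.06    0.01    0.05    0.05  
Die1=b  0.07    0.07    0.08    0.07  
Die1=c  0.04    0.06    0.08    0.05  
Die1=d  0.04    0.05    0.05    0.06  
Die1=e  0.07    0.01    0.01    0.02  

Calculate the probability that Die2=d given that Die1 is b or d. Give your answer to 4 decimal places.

0.2653

P(Die1=b) = 0.07 + 0.07 + 0.08 + 0.07 = 0.29.
P(Die1=d) = 0.04 + 0.05 + 0.05 + 0.06 = 0.20.
P(Die1 ∈ {b, d}) = 0.29 + 0.20 = 0.49; P(Die2=d, Die1 ∈ {b, d}) = 0.07 + 0.06 = 0.13.
P(Die2=d | Die1 ∈ {b, d}) = 0.13/0.49 = 0.2653.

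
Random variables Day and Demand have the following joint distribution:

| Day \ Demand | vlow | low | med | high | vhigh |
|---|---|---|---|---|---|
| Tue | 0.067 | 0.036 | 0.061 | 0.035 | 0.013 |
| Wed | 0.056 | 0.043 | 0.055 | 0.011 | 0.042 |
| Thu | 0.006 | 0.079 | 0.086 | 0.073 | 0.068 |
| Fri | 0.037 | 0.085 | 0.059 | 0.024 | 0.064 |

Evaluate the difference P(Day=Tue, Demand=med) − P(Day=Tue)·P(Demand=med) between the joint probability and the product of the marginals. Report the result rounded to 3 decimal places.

0.006

P(Day=Tue) = 0.067 + 0.036 + 0.061 + 0.035 + 0.013 = 0.212.
P(Demand=med) = 0.061 + 0.055 + 0.086 + 0.059 = 0.261.
P(Day=Tue, Demand=med) − P(Day=Tue)P(Demand=med) = 0.061 − 0.212×0.261 = 0.006.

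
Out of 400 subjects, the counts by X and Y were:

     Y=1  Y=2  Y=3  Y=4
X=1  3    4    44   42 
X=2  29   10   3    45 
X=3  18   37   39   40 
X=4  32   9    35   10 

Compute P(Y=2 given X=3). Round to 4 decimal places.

0.2761

Total with X=3: 18 + 37 + 39 + 40 = 134.
P(Y=2 | X=3) = 37/134 = 0.2761.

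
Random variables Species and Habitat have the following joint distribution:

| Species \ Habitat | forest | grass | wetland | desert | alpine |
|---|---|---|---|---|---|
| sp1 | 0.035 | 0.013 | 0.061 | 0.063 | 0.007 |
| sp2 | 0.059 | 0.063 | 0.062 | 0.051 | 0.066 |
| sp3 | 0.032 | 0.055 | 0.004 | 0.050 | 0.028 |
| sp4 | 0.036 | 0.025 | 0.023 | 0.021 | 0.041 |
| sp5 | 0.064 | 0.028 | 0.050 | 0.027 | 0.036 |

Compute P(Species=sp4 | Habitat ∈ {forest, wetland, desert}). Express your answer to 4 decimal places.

P(Habitat=forest) = 0.035 + 0.059 + 0.032 + 0.036 + 0.064 = 0.226.
P(Habitat=wetland) = 0.061 + 0.062 + 0.004 + 0.023 + 0.050 = 0.200.
P(Habitat=desert) = 0.063 + 0.051 + 0.050 + 0.021 + 0.027 = 0.212.
P(Habitat ∈ {forest, wetland, desert}) = 0.226 + 0.200 + 0.212 = 0.638; P(Species=sp4, Habitat ∈ {forest, wetland, desert}) = 0.036 + 0.023 + 0.021 = 0.080.
P(Species=sp4 | Habitat ∈ {forest, wetland, desert}) = 0.080/0.638 = 0.1254.

0.1254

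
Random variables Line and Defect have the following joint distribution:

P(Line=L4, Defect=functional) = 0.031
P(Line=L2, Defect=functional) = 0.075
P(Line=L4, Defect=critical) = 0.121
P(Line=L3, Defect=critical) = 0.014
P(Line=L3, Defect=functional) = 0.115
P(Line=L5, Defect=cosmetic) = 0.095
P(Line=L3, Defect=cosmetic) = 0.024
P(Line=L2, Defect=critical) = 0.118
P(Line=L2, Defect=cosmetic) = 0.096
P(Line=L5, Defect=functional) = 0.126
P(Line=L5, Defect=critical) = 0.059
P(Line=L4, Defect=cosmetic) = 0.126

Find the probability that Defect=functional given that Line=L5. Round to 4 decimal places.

0.4500

P(Line=L5) = 0.095 + 0.126 + 0.059 = 0.280.
P(Defect=functional | Line=L5) = 0.126/0.280 = 0.4500.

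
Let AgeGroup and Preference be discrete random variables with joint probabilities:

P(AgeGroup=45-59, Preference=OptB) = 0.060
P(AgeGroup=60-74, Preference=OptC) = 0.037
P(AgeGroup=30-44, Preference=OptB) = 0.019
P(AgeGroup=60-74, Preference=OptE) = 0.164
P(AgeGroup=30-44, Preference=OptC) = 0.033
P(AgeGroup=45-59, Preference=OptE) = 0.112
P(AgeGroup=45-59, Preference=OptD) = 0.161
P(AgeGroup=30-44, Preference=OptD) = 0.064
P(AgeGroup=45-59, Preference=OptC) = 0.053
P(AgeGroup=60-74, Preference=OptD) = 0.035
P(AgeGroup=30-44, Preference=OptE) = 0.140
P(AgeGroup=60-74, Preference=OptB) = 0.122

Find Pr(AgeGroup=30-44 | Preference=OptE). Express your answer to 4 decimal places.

0.3365

P(Preference=OptE) = 0.140 + 0.112 + 0.164 = 0.416.
P(AgeGroup=30-44 | Preference=OptE) = 0.140/0.416 = 0.3365.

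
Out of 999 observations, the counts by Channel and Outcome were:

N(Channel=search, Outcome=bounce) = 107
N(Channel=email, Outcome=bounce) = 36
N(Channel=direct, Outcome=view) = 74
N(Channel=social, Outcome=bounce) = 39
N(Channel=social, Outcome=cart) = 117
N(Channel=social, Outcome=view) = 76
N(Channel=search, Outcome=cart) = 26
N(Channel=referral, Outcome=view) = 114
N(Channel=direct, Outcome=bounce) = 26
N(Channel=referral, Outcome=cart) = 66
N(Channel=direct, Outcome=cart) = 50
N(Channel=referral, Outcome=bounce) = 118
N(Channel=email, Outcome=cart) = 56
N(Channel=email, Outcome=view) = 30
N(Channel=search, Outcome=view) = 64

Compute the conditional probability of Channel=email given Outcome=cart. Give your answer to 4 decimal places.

0.1778

Total with Outcome=cart: 56 + 26 + 117 + 50 + 66 = 315.
P(Channel=email | Outcome=cart) = 56/315 = 0.1778.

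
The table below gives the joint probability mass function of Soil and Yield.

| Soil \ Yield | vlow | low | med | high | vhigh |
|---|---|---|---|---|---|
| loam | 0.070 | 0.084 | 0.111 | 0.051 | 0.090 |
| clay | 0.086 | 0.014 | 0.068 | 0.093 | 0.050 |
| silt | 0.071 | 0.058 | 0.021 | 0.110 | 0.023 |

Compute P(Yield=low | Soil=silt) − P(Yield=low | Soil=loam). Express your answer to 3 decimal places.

P(Soil=silt) = 0.071 + 0.058 + 0.021 + 0.110 + 0.023 = 0.283; P(Yield=low | Soil=silt) = 0.058/0.283 = 0.2049.
P(Soil=loam) = 0.070 + 0.084 + 0.111 + 0.051 + 0.090 = 0.406; P(Yield=low | Soil=loam) = 0.084/0.406 = 0.2069.
Difference = -0.002.

-0.002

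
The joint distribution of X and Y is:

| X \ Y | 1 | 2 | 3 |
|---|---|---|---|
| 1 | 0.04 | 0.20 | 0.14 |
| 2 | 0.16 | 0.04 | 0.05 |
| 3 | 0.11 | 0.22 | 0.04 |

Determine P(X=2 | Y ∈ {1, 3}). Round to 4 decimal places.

0.3889

P(Y=1) = 0.04 + 0.16 + 0.11 = 0.31.
P(Y=3) = 0.14 + 0.05 + 0.04 = 0.23.
P(Y ∈ {1, 3}) = 0.31 + 0.23 = 0.54; P(X=2, Y ∈ {1, 3}) = 0.16 + 0.05 = 0.21.
P(X=2 | Y ∈ {1, 3}) = 0.21/0.54 = 0.3889.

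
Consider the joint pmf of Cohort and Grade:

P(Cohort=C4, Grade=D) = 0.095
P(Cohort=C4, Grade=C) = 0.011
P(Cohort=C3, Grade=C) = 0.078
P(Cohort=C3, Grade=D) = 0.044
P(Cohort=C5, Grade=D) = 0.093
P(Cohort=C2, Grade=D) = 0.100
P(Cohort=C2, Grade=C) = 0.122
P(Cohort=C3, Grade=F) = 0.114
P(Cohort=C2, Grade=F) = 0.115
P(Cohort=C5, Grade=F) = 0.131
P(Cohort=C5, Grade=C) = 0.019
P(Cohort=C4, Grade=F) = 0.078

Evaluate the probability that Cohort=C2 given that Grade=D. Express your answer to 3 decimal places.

0.301

P(Grade=D) = 0.100 + 0.044 + 0.095 + 0.093 = 0.332.
P(Cohort=C2 | Grade=D) = 0.100/0.332 = 0.301.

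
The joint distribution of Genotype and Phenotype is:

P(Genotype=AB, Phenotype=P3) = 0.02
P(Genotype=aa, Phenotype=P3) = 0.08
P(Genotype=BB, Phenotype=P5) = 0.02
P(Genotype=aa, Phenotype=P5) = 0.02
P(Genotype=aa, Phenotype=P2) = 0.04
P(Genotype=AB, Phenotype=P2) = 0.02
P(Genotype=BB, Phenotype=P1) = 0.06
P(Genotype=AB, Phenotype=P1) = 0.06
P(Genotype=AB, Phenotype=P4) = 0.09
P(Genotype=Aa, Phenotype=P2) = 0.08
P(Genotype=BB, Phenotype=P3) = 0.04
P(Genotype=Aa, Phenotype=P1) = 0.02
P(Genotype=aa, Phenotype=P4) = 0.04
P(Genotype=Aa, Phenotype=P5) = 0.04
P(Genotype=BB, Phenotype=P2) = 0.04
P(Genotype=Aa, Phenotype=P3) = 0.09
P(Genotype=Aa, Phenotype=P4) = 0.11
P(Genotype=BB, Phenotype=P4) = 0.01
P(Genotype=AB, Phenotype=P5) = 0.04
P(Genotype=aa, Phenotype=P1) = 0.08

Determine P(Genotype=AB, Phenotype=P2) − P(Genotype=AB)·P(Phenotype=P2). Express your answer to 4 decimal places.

-0.0214

P(Genotype=AB) = 0.06 + 0.02 + 0.02 + 0.09 + 0.04 = 0.23.
P(Phenotype=P2) = 0.08 + 0.04 + 0.02 + 0.04 = 0.18.
P(Genotype=AB, Phenotype=P2) − P(Genotype=AB)P(Phenotype=P2) = 0.02 − 0.23×0.18 = -0.0214.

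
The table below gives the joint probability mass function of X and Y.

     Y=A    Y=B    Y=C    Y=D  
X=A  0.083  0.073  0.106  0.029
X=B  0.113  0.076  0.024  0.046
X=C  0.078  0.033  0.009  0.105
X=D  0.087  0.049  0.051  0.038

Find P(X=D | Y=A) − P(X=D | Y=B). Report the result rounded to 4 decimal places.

P(Y=A) = 0.083 + 0.113 + 0.078 + 0.087 = 0.361; P(X=D | Y=A) = 0.087/0.361 = 0.24100.
P(Y=B) = 0.073 + 0.076 + 0.033 + 0.049 = 0.231; P(X=D | Y=B) = 0.049/0.231 = 0.21212.
Difference = 0.0289.

0.0289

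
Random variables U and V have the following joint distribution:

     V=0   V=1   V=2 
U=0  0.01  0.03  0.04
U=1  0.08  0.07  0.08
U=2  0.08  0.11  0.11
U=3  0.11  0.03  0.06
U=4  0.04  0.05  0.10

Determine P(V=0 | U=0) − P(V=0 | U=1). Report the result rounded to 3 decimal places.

-0.223

P(U=0) = 0.01 + 0.03 + 0.04 = 0.08; P(V=0 | U=0) = 0.01/0.08 = 0.1250.
P(U=1) = 0.08 + 0.07 + 0.08 = 0.23; P(V=0 | U=1) = 0.08/0.23 = 0.3478.
Difference = -0.223.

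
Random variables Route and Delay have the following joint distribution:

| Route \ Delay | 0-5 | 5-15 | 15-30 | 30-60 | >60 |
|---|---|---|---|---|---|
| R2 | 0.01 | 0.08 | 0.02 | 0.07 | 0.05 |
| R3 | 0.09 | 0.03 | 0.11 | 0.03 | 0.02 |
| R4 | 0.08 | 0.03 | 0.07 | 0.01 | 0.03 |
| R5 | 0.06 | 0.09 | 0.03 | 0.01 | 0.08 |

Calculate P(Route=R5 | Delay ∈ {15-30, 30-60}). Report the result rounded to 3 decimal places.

P(Delay=15-30) = 0.02 + 0.11 + 0.07 + 0.03 = 0.23.
P(Delay=30-60) = 0.07 + 0.03 + 0.01 + 0.01 = 0.12.
P(Delay ∈ {15-30, 30-60}) = 0.23 + 0.12 = 0.35; P(Route=R5, Delay ∈ {15-30, 30-60}) = 0.03 + 0.01 = 0.04.
P(Route=R5 | Delay ∈ {15-30, 30-60}) = 0.04/0.35 = 0.114.

0.114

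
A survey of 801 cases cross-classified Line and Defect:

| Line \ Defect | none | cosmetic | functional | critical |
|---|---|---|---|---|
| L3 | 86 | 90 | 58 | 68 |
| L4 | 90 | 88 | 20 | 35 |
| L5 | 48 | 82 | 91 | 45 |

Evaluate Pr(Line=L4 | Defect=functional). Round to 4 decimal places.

Total with Defect=functional: 58 + 20 + 91 = 169.
P(Line=L4 | Defect=functional) = 20/169 = 0.1183.

0.1183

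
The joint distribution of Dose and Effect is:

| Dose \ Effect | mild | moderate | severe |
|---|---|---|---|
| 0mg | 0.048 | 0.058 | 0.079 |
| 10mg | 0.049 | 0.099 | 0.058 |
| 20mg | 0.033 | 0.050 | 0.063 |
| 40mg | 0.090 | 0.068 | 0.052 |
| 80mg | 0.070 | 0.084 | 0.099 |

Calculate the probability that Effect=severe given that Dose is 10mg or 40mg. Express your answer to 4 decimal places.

P(Dose=10mg) = 0.049 + 0.099 + 0.058 = 0.206.
P(Dose=40mg) = 0.090 + 0.068 + 0.052 = 0.210.
P(Dose ∈ {10mg, 40mg}) = 0.206 + 0.210 = 0.416; P(Effect=severe, Dose ∈ {10mg, 40mg}) = 0.058 + 0.052 = 0.110.
P(Effect=severe | Dose ∈ {10mg, 40mg}) = 0.110/0.416 = 0.2644.

0.2644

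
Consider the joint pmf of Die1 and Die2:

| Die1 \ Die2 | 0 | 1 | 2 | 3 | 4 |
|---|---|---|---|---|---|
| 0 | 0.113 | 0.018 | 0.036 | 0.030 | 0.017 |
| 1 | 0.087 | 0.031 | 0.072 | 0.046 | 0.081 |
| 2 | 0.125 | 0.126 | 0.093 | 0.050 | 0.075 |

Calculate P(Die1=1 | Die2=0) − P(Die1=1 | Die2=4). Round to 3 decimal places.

-0.201

P(Die2=0) = 0.113 + 0.087 + 0.125 = 0.325; P(Die1=1 | Die2=0) = 0.087/0.325 = 0.2677.
P(Die2=4) = 0.017 + 0.081 + 0.075 = 0.173; P(Die1=1 | Die2=4) = 0.081/0.173 = 0.4682.
Difference = -0.201.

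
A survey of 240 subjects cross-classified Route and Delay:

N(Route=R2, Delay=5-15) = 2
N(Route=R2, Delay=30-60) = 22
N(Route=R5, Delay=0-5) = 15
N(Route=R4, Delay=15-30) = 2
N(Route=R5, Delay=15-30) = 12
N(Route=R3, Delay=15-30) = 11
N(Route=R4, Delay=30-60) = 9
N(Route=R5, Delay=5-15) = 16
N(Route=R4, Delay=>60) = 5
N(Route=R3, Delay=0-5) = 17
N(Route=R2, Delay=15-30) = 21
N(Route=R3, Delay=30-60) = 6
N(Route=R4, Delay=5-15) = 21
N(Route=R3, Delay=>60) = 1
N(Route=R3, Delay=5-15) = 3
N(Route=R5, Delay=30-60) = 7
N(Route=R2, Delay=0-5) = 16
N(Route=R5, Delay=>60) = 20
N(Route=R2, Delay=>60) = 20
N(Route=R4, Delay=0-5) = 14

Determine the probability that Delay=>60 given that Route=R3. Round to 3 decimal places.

Total with Route=R3: 17 + 3 + 11 + 6 + 1 = 38.
P(Delay=>60 | Route=R3) = 1/38 = 0.026.

0.026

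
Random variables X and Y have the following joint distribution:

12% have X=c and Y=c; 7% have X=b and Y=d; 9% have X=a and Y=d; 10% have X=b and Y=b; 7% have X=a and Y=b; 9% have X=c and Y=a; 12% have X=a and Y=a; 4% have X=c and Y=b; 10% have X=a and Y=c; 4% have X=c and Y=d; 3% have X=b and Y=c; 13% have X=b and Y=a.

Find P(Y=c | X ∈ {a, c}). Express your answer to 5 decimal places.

0.32836

P(X=a) = 0.12 + 0.07 + 0.10 + 0.09 = 0.38.
P(X=c) = 0.09 + 0.04 + 0.12 + 0.04 = 0.29.
P(X ∈ {a, c}) = 0.38 + 0.29 = 0.67; P(Y=c, X ∈ {a, c}) = 0.10 + 0.12 = 0.22.
P(Y=c | X ∈ {a, c}) = 0.22/0.67 = 0.32836.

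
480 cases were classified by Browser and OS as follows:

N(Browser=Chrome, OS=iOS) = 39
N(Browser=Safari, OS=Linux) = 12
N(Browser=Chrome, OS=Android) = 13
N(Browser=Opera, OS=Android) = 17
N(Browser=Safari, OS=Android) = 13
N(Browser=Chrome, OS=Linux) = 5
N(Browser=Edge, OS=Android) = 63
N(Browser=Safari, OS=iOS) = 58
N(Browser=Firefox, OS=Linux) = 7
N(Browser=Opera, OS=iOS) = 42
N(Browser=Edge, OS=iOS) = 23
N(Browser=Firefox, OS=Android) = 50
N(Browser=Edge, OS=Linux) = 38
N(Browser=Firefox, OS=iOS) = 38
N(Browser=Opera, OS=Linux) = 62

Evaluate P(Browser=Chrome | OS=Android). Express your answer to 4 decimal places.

0.0833

Total with OS=Android: 13 + 50 + 13 + 63 + 17 = 156.
P(Browser=Chrome | OS=Android) = 13/156 = 0.0833.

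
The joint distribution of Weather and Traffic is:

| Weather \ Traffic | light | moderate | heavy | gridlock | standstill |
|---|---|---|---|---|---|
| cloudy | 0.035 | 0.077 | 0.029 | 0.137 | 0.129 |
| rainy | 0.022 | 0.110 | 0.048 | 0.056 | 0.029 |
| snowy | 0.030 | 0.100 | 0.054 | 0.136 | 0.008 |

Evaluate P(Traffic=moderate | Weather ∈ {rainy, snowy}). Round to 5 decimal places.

0.35413

P(Weather=rainy) = 0.022 + 0.110 + 0.048 + 0.056 + 0.029 = 0.265.
P(Weather=snowy) = 0.030 + 0.100 + 0.054 + 0.136 + 0.008 = 0.328.
P(Weather ∈ {rainy, snowy}) = 0.265 + 0.328 = 0.593; P(Traffic=moderate, Weather ∈ {rainy, snowy}) = 0.110 + 0.100 = 0.210.
P(Traffic=moderate | Weather ∈ {rainy, snowy}) = 0.210/0.593 = 0.35413.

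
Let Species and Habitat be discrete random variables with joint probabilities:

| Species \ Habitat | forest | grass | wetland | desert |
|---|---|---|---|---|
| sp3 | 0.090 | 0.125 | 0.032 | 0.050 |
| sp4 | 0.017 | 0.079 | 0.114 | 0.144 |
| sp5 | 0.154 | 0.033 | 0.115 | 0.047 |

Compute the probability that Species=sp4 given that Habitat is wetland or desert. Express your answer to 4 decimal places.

P(Habitat=wetland) = 0.032 + 0.114 + 0.115 = 0.261.
P(Habitat=desert) = 0.050 + 0.144 + 0.047 = 0.241.
P(Habitat ∈ {wetland, desert}) = 0.261 + 0.241 = 0.502; P(Species=sp4, Habitat ∈ {wetland, desert}) = 0.114 + 0.144 = 0.258.
P(Species=sp4 | Habitat ∈ {wetland, desert}) = 0.258/0.502 = 0.5139.

0.5139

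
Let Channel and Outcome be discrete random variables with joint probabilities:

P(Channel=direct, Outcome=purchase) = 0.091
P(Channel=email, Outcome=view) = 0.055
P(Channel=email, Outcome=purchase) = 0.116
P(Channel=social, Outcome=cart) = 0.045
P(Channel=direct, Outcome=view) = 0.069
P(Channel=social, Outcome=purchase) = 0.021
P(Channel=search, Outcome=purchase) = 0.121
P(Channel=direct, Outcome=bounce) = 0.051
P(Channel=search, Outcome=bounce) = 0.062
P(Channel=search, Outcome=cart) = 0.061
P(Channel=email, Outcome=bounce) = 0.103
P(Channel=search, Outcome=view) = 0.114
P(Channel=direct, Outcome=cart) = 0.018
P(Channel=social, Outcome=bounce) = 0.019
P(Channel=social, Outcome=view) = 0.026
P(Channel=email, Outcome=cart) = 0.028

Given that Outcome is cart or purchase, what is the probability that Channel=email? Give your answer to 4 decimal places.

0.2874

P(Outcome=cart) = 0.028 + 0.061 + 0.045 + 0.018 = 0.152.
P(Outcome=purchase) = 0.116 + 0.121 + 0.021 + 0.091 = 0.349.
P(Outcome ∈ {cart, purchase}) = 0.152 + 0.349 = 0.501; P(Channel=email, Outcome ∈ {cart, purchase}) = 0.028 + 0.116 = 0.144.
P(Channel=email | Outcome ∈ {cart, purchase}) = 0.144/0.501 = 0.2874.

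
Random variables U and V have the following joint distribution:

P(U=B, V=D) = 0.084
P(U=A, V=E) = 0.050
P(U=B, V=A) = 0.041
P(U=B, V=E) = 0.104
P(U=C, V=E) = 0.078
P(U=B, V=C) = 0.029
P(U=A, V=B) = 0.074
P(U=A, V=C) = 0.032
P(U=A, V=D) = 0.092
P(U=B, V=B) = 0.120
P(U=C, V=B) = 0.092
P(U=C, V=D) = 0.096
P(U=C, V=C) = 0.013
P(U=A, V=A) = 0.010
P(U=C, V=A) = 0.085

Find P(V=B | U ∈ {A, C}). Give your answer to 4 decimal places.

P(U=A) = 0.010 + 0.074 + 0.032 + 0.092 + 0.050 = 0.258.
P(U=C) = 0.085 + 0.092 + 0.013 + 0.096 + 0.078 = 0.364.
P(U ∈ {A, C}) = 0.258 + 0.364 = 0.622; P(V=B, U ∈ {A, C}) = 0.074 + 0.092 = 0.166.
P(V=B | U ∈ {A, C}) = 0.166/0.622 = 0.2669.

0.2669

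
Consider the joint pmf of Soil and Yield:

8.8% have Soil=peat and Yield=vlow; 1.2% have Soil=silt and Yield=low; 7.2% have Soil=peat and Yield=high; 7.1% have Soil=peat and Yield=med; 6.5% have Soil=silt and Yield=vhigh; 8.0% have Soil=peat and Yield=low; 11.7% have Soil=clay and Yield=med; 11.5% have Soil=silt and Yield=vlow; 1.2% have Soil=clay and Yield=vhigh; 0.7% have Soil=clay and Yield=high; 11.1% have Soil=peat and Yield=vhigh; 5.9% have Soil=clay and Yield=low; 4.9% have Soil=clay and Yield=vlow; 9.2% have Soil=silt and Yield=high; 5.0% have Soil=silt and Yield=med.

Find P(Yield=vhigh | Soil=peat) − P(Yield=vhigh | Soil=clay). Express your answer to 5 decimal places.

P(Soil=peat) = 0.088 + 0.080 + 0.071 + 0.072 + 0.111 = 0.422; P(Yield=vhigh | Soil=peat) = 0.111/0.422 = 0.263033.
P(Soil=clay) = 0.049 + 0.059 + 0.117 + 0.007 + 0.012 = 0.244; P(Yield=vhigh | Soil=clay) = 0.012/0.244 = 0.049180.
Difference = 0.21385.

0.21385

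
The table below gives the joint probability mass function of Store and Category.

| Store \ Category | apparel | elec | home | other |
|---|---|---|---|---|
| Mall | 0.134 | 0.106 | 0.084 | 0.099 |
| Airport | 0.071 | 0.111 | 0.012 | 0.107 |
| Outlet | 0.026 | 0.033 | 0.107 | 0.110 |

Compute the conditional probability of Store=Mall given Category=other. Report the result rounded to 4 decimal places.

0.3133

P(Category=other) = 0.099 + 0.107 + 0.110 = 0.316.
P(Store=Mall | Category=other) = 0.099/0.316 = 0.3133.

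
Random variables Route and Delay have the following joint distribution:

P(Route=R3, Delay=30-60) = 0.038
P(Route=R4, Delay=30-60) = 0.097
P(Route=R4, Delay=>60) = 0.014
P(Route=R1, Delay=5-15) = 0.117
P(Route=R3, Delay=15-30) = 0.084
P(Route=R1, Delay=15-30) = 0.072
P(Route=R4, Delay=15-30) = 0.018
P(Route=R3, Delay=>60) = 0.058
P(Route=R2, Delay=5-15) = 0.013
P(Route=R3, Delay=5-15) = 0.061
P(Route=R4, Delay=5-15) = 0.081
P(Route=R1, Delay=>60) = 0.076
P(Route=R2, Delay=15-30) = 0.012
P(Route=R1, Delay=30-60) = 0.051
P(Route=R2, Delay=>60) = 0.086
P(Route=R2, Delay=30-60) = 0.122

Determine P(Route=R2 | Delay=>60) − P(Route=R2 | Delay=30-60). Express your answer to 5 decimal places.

-0.02858

P(Delay=>60) = 0.076 + 0.086 + 0.058 + 0.014 = 0.234; P(Route=R2 | Delay=>60) = 0.086/0.234 = 0.367521.
P(Delay=30-60) = 0.051 + 0.122 + 0.038 + 0.097 = 0.308; P(Route=R2 | Delay=30-60) = 0.122/0.308 = 0.396104.
Difference = -0.02858.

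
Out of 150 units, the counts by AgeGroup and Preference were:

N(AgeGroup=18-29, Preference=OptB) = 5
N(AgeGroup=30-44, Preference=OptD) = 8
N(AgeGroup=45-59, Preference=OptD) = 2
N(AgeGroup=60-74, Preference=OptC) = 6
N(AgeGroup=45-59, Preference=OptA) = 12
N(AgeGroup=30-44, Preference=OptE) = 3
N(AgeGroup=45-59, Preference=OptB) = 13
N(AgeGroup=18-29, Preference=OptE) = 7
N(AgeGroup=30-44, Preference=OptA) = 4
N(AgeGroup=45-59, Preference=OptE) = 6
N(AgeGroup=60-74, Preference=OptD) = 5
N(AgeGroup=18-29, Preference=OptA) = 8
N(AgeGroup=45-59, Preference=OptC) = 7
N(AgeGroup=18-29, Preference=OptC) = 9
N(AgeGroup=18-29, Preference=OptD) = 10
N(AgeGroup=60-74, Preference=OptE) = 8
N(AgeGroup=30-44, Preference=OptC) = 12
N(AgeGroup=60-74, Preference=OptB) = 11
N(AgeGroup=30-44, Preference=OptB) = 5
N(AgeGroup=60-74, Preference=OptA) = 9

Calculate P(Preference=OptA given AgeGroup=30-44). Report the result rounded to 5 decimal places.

0.12500

Total with AgeGroup=30-44: 4 + 5 + 12 + 8 + 3 = 32.
P(Preference=OptA | AgeGroup=30-44) = 4/32 = 0.12500.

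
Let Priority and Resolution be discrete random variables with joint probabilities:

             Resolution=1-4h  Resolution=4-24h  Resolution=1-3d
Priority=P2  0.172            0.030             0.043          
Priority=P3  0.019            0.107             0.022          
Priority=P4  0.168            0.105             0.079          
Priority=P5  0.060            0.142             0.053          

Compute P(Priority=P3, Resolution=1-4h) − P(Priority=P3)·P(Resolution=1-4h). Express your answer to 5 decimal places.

-0.04301

P(Priority=P3) = 0.019 + 0.107 + 0.022 = 0.148.
P(Resolution=1-4h) = 0.172 + 0.019 + 0.168 + 0.060 = 0.419.
P(Priority=P3, Resolution=1-4h) − P(Priority=P3)P(Resolution=1-4h) = 0.019 − 0.148×0.419 = -0.04301.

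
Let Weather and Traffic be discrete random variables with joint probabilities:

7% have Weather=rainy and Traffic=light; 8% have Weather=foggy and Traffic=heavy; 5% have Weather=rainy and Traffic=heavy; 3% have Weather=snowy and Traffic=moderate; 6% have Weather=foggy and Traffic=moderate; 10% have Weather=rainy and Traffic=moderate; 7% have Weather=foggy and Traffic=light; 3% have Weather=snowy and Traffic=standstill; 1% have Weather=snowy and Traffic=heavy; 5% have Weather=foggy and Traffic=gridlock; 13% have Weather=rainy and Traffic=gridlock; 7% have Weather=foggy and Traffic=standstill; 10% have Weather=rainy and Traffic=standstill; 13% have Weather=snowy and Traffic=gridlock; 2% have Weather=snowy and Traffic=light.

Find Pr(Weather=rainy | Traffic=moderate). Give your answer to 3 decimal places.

P(Traffic=moderate) = 0.10 + 0.03 + 0.06 = 0.19.
P(Weather=rainy | Traffic=moderate) = 0.10/0.19 = 0.526.

0.526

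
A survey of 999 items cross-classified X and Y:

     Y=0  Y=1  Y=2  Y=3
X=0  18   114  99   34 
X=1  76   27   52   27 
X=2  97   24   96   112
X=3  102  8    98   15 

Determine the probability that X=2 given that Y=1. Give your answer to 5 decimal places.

0.13873

Total with Y=1: 114 + 27 + 24 + 8 = 173.
P(X=2 | Y=1) = 24/173 = 0.13873.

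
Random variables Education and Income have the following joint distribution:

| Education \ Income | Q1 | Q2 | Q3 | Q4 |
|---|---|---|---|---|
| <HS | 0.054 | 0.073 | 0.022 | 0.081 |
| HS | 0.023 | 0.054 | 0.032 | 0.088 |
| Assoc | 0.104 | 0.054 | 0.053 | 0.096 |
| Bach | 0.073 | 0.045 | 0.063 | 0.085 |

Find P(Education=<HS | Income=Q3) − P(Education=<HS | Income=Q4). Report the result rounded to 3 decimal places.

P(Income=Q3) = 0.022 + 0.032 + 0.053 + 0.063 = 0.170; P(Education=<HS | Income=Q3) = 0.022/0.170 = 0.1294.
P(Income=Q4) = 0.081 + 0.088 + 0.096 + 0.085 = 0.350; P(Education=<HS | Income=Q4) = 0.081/0.350 = 0.2314.
Difference = -0.102.

-0.102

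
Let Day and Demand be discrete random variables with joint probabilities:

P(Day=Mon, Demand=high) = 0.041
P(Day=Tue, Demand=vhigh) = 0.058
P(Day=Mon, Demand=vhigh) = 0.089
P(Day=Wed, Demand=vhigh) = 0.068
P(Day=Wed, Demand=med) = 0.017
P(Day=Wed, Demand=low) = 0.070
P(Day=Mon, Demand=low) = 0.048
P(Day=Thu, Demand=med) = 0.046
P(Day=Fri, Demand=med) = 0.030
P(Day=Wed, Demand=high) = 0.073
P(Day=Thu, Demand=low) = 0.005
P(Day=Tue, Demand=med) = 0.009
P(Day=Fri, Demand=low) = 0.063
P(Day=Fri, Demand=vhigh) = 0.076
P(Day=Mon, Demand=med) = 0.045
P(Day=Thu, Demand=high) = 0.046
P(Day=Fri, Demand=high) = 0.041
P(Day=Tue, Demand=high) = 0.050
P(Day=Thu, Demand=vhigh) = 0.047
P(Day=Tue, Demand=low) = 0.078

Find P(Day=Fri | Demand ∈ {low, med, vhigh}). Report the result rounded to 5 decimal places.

P(Demand=low) = 0.048 + 0.078 + 0.070 + 0.005 + 0.063 = 0.264.
P(Demand=med) = 0.045 + 0.009 + 0.017 + 0.046 + 0.030 = 0.147.
P(Demand=vhigh) = 0.089 + 0.058 + 0.068 + 0.047 + 0.076 = 0.338.
P(Demand ∈ {low, med, vhigh}) = 0.264 + 0.147 + 0.338 = 0.749; P(Day=Fri, Demand ∈ {low, med, vhigh}) = 0.063 + 0.030 + 0.076 = 0.169.
P(Day=Fri | Demand ∈ {low, med, vhigh}) = 0.169/0.749 = 0.22563.

0.22563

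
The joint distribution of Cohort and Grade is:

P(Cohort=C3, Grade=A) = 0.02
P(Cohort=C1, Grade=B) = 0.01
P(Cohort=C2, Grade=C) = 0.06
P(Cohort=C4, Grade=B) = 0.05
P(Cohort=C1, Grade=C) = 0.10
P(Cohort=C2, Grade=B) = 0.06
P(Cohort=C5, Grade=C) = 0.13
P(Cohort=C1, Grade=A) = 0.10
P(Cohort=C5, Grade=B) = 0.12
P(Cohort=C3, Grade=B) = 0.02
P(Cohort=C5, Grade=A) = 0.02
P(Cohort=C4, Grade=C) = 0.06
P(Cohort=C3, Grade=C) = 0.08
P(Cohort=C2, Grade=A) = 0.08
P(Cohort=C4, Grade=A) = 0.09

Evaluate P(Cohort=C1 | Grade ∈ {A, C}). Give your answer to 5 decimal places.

P(Grade=A) = 0.10 + 0.08 + 0.02 + 0.09 + 0.02 = 0.31.
P(Grade=C) = 0.10 + 0.06 + 0.08 + 0.06 + 0.13 = 0.43.
P(Grade ∈ {A, C}) = 0.31 + 0.43 = 0.74; P(Cohort=C1, Grade ∈ {A, C}) = 0.10 + 0.10 = 0.20.
P(Cohort=C1 | Grade ∈ {A, C}) = 0.20/0.74 = 0.27027.

0.27027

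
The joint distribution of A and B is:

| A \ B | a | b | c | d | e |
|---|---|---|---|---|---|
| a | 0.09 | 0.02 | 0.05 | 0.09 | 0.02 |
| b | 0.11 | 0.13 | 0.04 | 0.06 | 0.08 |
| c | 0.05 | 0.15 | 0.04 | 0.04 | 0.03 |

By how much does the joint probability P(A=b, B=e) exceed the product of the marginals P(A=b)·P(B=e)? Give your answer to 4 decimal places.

P(A=b) = 0.11 + 0.13 + 0.04 + 0.06 + 0.08 = 0.42.
P(B=e) = 0.02 + 0.08 + 0.03 = 0.13.
P(A=b, B=e) − P(A=b)P(B=e) = 0.08 − 0.42×0.13 = 0.0254.

0.0254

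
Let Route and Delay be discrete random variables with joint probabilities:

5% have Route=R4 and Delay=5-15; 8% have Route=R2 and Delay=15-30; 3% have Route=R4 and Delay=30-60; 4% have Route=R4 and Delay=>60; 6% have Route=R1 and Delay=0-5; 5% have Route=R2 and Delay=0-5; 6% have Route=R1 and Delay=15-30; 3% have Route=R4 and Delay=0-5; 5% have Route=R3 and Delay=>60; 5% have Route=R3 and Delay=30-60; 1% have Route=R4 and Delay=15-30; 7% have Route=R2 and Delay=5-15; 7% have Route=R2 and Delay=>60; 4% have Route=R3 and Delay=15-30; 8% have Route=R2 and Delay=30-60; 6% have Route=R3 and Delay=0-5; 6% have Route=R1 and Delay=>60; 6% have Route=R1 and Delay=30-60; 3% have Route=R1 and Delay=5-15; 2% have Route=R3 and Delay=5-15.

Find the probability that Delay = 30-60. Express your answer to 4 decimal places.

P(Delay=30-60) = 0.06 + 0.08 + 0.05 + 0.03 = 0.22.

0.2200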